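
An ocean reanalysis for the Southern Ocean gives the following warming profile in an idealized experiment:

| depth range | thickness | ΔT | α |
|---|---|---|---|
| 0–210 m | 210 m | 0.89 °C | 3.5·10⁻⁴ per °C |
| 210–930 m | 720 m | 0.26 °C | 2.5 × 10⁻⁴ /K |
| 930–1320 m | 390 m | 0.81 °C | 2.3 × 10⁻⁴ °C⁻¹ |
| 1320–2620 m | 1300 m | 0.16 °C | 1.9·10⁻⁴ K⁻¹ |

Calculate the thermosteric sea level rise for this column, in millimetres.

0–210 m: 210 × 0.89 × 3.5×10⁻⁴ = 0.065415 m
2.5×10⁻⁴ × 0.26 × 720 = 0.04680 m
390 × 2.3×10⁻⁴ × 0.81 = 0.072657 m
Layer 4: 0.16 × 1300 × 1.9×10⁻⁴ = 0.03952 m
Δh = 0.065415 + 0.04680 + 0.072657 + 0.03952 = 0.224392 m

220 mm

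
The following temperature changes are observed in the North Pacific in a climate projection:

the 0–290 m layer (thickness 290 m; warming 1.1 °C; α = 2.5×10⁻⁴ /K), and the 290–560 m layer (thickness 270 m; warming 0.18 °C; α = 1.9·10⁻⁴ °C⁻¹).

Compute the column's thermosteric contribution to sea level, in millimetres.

0–290 m: 290 × 1.1 × 2.5×10⁻⁴ = 0.07975 m
290–560 m: 270 × 1.9×10⁻⁴ × 0.18 = 0.009234 m
Δh = 0.07975 + 0.009234 = 0.088984 m ≈ 89.0 mm

about 89.0 mm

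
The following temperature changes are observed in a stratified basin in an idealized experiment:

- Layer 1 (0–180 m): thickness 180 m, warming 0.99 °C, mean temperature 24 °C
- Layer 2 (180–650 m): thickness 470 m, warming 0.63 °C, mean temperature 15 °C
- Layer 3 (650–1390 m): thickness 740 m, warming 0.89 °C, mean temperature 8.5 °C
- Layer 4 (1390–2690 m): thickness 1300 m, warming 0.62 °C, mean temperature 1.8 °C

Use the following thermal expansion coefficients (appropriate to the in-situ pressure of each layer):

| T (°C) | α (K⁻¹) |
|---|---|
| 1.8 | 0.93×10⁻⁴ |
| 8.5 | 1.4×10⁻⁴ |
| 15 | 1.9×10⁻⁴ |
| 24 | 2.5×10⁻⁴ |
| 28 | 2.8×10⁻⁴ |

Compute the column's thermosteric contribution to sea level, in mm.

Δh = 270 mm

Layer 1 at 24 °C → α = 2.5×10⁻⁴ K⁻¹
Layer 2 at 15 °C → α = 1.9×10⁻⁴ K⁻¹
Layer 3 at 8.5 °C → α = 1.4×10⁻⁴ K⁻¹
Layer 4 at 1.8 °C → α = 0.93×10⁻⁴ K⁻¹
Layer 1: 2.5×10⁻⁴ × 180 × 0.99 = 0.04455 m
0.63 × 470 × 1.9×10⁻⁴ = 0.056259 m
650–1390 m: 1.4×10⁻⁴ × 0.89 × 740 = 0.092204 m
Layer 4: 0.93×10⁻⁴ × 0.62 × 1300 = 0.074958 m
Δh = 0.04455 + 0.056259 + 0.092204 + 0.074958 = 0.267971 m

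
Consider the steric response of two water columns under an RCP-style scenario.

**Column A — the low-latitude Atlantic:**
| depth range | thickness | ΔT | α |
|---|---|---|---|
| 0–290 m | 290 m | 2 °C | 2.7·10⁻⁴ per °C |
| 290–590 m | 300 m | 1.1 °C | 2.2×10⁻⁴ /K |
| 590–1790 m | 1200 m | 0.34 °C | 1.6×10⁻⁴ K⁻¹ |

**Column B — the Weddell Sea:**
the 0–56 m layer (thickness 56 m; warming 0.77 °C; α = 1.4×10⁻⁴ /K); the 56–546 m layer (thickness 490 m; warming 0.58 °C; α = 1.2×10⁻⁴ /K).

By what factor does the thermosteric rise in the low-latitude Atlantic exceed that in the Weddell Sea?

7.3

A 0–290 m: 290 × 2 × 2.7×10⁻⁴ = 0.15660 m
A Layer 2: 300 × 1.1 × 2.2×10⁻⁴ = 0.07260 m
A 1200 × 0.34 × 1.6×10⁻⁴ = 0.06528 m
A total: 0.29448 m
B Layer 1: 0.77 × 56 × 1.4×10⁻⁴ = 0.0060368 m
B 56–546 m: 0.58 × 1.2×10⁻⁴ × 490 = 0.034104 m
B total: 0.0401408 m
Ratio: 0.29448 / 0.0401408 ≈ 7.336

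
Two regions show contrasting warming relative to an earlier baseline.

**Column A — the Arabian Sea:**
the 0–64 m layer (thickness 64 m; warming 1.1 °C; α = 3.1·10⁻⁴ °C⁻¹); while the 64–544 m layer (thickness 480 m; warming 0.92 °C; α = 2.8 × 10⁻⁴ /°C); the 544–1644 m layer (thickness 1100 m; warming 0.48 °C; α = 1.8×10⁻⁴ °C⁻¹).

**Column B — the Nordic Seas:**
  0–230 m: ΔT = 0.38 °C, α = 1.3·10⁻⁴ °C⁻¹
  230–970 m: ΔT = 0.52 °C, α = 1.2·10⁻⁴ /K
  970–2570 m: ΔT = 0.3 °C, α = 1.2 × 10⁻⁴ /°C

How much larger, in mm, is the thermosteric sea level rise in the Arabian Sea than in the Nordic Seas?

A 0–64 m: 3.1×10⁻⁴ × 64 × 1.1 = 0.021824 m
A 64–544 m: 480 × 0.92 × 2.8×10⁻⁴ = 0.123648 m
A Layer 3: 0.48 × 1.8×10⁻⁴ × 1100 = 0.09504 m
A total: 0.240512 m
B Layer 1: 1.3×10⁻⁴ × 230 × 0.38 = 0.011362 m
B Layer 2: 740 × 0.52 × 1.2×10⁻⁴ = 0.046176 m
B 970–2570 m: 1600 × 1.2×10⁻⁴ × 0.3 = 0.05760 m
B total: 0.115138 m
Difference: 0.240512 − 0.115138 = 0.125374 m

130 mm larger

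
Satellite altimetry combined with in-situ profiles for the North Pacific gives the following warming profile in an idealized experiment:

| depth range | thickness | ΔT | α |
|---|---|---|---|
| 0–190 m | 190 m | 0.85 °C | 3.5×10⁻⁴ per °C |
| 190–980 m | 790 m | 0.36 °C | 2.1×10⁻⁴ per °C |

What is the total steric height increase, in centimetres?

0–190 m: 3.5×10⁻⁴ × 190 × 0.85 = 0.056525 m
Layer 2: 790 × 2.1×10⁻⁴ × 0.36 = 0.059724 m
Δh = 0.056525 + 0.059724 = 0.116249 m ≈ 11.6 cm

11.6 cm of thermosteric rise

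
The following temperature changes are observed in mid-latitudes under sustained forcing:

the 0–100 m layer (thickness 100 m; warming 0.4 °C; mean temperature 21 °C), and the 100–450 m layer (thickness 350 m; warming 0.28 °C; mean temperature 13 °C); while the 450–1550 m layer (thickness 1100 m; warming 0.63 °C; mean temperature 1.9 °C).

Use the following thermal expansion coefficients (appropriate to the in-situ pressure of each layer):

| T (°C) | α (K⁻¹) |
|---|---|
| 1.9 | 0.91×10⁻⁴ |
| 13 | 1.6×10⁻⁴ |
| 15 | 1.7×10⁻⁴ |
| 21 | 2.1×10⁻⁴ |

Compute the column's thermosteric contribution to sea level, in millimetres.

Layer 1 at 21 °C → α = 2.1×10⁻⁴ K⁻¹
Layer 2 at 13 °C → α = 1.6×10⁻⁴ K⁻¹
Layer 3 at 1.9 °C → α = 0.91×10⁻⁴ K⁻¹
Layer 1: 0.4 × 100 × 2.1×10⁻⁴ = 0.00840 m
100–450 m: 1.6×10⁻⁴ × 0.28 × 350 = 0.01568 m
450–1550 m: 0.63 × 0.91×10⁻⁴ × 1100 = 0.063063 m
Δh = 0.00840 + 0.01568 + 0.063063 = 0.087143 m

Δh ≈ 87.1 mm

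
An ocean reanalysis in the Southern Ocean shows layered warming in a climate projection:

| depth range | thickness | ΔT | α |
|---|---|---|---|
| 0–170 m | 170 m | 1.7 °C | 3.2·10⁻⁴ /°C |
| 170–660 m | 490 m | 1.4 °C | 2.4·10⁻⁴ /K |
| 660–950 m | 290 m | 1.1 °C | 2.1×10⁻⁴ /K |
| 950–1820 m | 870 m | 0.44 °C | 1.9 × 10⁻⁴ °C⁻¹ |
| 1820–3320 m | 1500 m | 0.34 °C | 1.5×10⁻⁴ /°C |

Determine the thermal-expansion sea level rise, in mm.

Layer 1: 170 × 3.2×10⁻⁴ × 1.7 = 0.09248 m
170–660 m: 490 × 1.4 × 2.4×10⁻⁴ = 0.16464 m
Layer 3: 2.1×10⁻⁴ × 290 × 1.1 = 0.06699 m
0.44 × 870 × 1.9×10⁻⁴ = 0.072732 m
0.34 × 1500 × 1.5×10⁻⁴ = 0.07650 m
Δh = 0.09248 + 0.16464 + 0.06699 + 0.072732 + 0.07650 = 0.473342 m

473 mm of thermosteric rise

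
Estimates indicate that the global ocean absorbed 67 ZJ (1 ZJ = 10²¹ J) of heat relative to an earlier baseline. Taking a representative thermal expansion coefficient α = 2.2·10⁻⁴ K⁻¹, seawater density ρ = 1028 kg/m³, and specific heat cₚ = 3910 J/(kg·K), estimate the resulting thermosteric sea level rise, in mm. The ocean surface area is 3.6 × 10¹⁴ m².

Per unit area: Q = 67×10²¹ / (3.6×10¹⁴) ≈ 1.861×10⁸ J/m²
Δh = αQ/(ρcₚ) = 2.2×10⁻⁴ × 1.861×10⁸ / (1028 × 3910) ≈ 0.010186 m

10.2 mm of thermosteric rise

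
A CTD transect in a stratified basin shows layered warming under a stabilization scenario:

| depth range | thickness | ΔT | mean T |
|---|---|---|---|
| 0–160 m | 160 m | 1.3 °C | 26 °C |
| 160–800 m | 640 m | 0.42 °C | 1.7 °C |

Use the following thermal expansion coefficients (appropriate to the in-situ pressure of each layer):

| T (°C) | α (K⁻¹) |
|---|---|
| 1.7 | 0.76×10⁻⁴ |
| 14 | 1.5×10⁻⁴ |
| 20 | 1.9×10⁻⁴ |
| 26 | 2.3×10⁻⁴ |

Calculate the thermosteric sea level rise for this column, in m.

Δh ≈ 0.068 m

Layer 1 at 26 °C → α = 2.3×10⁻⁴ K⁻¹
Layer 2 at 1.7 °C → α = 0.76×10⁻⁴ K⁻¹
Layer 1: 2.3×10⁻⁴ × 160 × 1.3 = 0.04784 m
Layer 2: 0.76×10⁻⁴ × 640 × 0.42 = 0.0204288 m
Δh = 0.04784 + 0.0204288 = 0.0682688 m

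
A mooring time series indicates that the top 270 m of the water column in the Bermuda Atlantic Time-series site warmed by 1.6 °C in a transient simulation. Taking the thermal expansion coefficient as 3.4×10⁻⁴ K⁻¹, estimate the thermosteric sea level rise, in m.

Δh = 0.147 m

Δh = αΔT·H = 3.4×10⁻⁴ × 1.6 × 270 = 0.14688 m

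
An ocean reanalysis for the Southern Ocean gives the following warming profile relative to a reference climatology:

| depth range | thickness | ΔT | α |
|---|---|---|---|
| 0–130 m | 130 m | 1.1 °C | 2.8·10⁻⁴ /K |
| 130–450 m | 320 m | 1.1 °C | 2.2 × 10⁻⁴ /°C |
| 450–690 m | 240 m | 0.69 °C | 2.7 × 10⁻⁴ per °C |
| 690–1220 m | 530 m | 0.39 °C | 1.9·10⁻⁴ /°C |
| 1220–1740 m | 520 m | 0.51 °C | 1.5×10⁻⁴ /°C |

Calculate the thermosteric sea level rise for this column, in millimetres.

2.8×10⁻⁴ × 130 × 1.1 = 0.04004 m
130–450 m: 320 × 2.2×10⁻⁴ × 1.1 = 0.07744 m
Layer 3: 2.7×10⁻⁴ × 0.69 × 240 = 0.044712 m
690–1220 m: 530 × 0.39 × 1.9×10⁻⁴ = 0.039273 m
1220–1740 m: 0.51 × 1.5×10⁻⁴ × 520 = 0.03978 m
Δh = 0.04004 + 0.07744 + 0.044712 + 0.039273 + 0.03978 = 0.241245 m

241 mm of thermosteric rise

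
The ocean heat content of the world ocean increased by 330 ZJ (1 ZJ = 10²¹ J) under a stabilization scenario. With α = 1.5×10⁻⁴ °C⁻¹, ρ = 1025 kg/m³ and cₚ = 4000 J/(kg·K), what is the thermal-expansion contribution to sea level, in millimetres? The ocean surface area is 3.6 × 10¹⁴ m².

34 mm

Per unit area: Q = 330×10²¹ / (3.6×10¹⁴) ≈ 9.167×10⁸ J/m²
Δh = αQ/(ρcₚ) = 1.5×10⁻⁴ × 9.167×10⁸ / (1025 × 4000) ≈ 0.033538 m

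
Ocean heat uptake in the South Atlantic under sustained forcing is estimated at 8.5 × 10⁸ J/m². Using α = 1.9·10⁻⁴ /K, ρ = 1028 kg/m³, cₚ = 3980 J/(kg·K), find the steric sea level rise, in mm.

Δh ≈ 39.5 mm

Δh = αQ/(ρcₚ) = 1.9×10⁻⁴ × 8.5×10⁸ / (1028 × 3980) ≈ 0.039473 m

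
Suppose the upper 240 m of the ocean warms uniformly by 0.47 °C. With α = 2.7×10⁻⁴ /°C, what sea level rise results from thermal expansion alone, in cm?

about 3.05 cm

Δh = αΔT·H = 2.7×10⁻⁴ × 0.47 × 240 = 0.030456 m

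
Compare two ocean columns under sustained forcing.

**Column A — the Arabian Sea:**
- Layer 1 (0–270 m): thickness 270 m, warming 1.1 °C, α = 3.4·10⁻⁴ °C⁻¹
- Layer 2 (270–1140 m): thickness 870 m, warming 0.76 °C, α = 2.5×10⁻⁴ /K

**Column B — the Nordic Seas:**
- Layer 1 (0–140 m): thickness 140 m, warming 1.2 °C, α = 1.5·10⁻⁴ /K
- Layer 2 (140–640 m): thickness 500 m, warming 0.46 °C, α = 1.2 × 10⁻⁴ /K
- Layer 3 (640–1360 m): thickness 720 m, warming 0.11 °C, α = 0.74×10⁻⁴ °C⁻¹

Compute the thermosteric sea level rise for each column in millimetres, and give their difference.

Δh_A ≈ 270 mm, Δh_B ≈ 59 mm; difference ≈ 210 mm

A 270 × 1.1 × 3.4×10⁻⁴ = 0.10098 m
A 270–1140 m: 2.5×10⁻⁴ × 870 × 0.76 = 0.16530 m
A total: 0.26628 m
B 0–140 m: 140 × 1.5×10⁻⁴ × 1.2 = 0.02520 m
B 140–640 m: 1.2×10⁻⁴ × 0.46 × 500 = 0.02760 m
B 0.74×10⁻⁴ × 0.11 × 720 = 0.0058608 m
B total: 0.0586608 m
Difference: 0.26628 − 0.0586608 = 0.2076192 m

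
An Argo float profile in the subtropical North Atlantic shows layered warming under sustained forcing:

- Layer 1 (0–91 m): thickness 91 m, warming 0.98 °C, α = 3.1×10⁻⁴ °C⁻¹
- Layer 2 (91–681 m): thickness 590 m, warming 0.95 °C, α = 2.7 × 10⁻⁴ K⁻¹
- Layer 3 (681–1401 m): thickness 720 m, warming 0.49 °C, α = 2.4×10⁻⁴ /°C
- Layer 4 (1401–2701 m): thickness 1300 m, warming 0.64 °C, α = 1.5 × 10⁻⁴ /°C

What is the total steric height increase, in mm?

about 388 mm

3.1×10⁻⁴ × 91 × 0.98 = 0.0276458 m
0.95 × 2.7×10⁻⁴ × 590 = 0.151335 m
0.49 × 720 × 2.4×10⁻⁴ = 0.084672 m
Layer 4: 0.64 × 1.5×10⁻⁴ × 1300 = 0.12480 m
Δh = 0.0276458 + 0.151335 + 0.084672 + 0.12480 = 0.3884528 m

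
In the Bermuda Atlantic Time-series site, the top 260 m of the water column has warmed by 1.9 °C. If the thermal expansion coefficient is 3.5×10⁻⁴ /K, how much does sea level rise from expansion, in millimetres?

about 170 mm

Δh = αΔT·H = 3.5×10⁻⁴ × 1.9 × 260 = 0.17290 m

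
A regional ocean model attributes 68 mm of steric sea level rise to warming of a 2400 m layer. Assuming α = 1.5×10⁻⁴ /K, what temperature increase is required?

ΔT = Δh/(αH) = 0.068 / (1.5×10⁻⁴ × 2400) ≈ 0.1889 K

0.19 K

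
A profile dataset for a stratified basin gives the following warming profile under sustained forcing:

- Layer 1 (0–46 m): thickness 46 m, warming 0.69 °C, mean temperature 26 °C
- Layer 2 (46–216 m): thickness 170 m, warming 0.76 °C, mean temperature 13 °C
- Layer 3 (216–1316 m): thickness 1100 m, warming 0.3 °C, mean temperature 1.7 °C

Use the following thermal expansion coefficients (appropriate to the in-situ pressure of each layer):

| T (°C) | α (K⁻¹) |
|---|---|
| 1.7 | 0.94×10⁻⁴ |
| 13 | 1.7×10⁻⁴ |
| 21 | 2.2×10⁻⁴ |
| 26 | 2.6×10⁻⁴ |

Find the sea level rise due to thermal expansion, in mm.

Layer 1 at 26 °C → α = 2.6×10⁻⁴ K⁻¹
Layer 2 at 13 °C → α = 1.7×10⁻⁴ K⁻¹
Layer 3 at 1.7 °C → α = 0.94×10⁻⁴ K⁻¹
0.69 × 2.6×10⁻⁴ × 46 = 0.0082524 m
46–216 m: 170 × 0.76 × 1.7×10⁻⁴ = 0.021964 m
216–1316 m: 1100 × 0.94×10⁻⁴ × 0.3 = 0.03102 m
Δh = 0.0082524 + 0.021964 + 0.03102 = 0.0612364 m

Δh = 61 mm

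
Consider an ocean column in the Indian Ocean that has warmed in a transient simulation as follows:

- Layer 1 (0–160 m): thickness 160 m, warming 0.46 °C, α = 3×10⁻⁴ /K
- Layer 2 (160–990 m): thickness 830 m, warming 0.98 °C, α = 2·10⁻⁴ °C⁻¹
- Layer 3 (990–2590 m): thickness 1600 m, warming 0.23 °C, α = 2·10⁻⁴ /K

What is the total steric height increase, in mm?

258 mm

3×10⁻⁴ × 0.46 × 160 = 0.02208 m
160–990 m: 2×10⁻⁴ × 830 × 0.98 = 0.16268 m
0.23 × 2×10⁻⁴ × 1600 = 0.07360 m
Δh = 0.02208 + 0.16268 + 0.07360 = 0.25836 m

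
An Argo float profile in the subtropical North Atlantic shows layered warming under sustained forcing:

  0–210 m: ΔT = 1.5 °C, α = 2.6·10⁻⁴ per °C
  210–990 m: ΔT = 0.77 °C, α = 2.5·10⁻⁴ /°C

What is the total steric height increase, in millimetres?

0–210 m: 2.6×10⁻⁴ × 1.5 × 210 = 0.08190 m
Layer 2: 780 × 0.77 × 2.5×10⁻⁴ = 0.15015 m
Δh = 0.08190 + 0.15015 = 0.23205 m ≈ 232 mm

232 mm of thermosteric rise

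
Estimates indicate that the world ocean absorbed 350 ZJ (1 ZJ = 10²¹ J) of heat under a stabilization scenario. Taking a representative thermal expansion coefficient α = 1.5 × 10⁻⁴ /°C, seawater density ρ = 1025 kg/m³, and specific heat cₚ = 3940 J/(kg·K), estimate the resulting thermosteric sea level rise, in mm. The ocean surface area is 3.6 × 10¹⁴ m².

Per unit area: Q = 350×10²¹ / (3.6×10¹⁴) ≈ 9.722×10⁸ J/m²
Δh = αQ/(ρcₚ) = 1.5×10⁻⁴ × 9.722×10⁸ / (1025 × 3940) ≈ 0.03611 m

Δh ≈ 36.1 mm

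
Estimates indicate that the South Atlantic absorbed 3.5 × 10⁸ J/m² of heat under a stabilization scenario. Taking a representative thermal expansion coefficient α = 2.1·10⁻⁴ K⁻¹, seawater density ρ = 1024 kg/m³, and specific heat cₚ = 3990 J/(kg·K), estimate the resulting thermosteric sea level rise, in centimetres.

Δh = 1.80 cm

Δh = αQ/(ρcₚ) = 2.1×10⁻⁴ × 3.5×10⁸ / (1024 × 3990) ≈ 0.017989 m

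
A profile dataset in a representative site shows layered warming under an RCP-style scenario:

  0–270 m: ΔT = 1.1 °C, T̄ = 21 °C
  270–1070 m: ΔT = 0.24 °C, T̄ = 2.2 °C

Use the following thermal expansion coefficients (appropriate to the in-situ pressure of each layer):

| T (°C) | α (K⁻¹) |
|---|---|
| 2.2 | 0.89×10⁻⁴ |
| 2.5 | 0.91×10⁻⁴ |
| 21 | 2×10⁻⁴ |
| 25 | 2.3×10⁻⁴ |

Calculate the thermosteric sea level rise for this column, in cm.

about 7.65 cm

Layer 1 at 21 °C → α = 2×10⁻⁴ K⁻¹
Layer 2 at 2.2 °C → α = 0.89×10⁻⁴ K⁻¹
1.1 × 270 × 2×10⁻⁴ = 0.05940 m
270–1070 m: 800 × 0.24 × 0.89×10⁻⁴ = 0.017088 m
Δh = 0.05940 + 0.017088 = 0.076488 m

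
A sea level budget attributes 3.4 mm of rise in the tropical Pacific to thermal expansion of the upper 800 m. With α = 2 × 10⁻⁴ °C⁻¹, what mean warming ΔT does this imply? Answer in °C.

0.021 °C

ΔT = Δh/(αH) = 0.0034 / (2×10⁻⁴ × 800) = 0.02125 °C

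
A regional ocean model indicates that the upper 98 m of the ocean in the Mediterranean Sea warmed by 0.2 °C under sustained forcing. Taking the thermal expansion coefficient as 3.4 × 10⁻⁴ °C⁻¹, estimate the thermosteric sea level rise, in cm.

0.666 cm

Δh = αΔT·H = 3.4×10⁻⁴ × 0.2 × 98 = 0.006664 m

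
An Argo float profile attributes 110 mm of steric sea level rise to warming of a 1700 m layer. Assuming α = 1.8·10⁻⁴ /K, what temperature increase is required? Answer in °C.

ΔT = Δh/(αH) = 0.11 / (1.8×10⁻⁴ × 1700) ≈ 0.3595 °C

0.36 °C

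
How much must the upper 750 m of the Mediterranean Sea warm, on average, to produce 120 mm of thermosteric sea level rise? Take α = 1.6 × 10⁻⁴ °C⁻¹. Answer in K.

ΔT = Δh/(αH) = 0.12 / (1.6×10⁻⁴ × 750) = 1.000 K

about 1.00 K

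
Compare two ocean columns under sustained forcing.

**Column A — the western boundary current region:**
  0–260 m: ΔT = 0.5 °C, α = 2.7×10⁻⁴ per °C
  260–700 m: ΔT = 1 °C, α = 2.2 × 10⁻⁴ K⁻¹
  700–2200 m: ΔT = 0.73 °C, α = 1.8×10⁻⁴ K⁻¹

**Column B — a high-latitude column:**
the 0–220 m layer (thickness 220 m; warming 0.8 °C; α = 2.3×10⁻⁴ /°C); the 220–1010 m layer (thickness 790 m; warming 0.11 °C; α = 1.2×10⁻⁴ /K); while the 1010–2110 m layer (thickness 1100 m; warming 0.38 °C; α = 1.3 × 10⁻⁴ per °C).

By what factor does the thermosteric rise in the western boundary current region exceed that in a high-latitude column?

A 0–260 m: 0.5 × 2.7×10⁻⁴ × 260 = 0.03510 m
A 2.2×10⁻⁴ × 1 × 440 = 0.09680 m
A 700–2200 m: 0.73 × 1500 × 1.8×10⁻⁴ = 0.19710 m
A total: 0.32900 m
B 220 × 0.8 × 2.3×10⁻⁴ = 0.04048 m
B Layer 2: 0.11 × 1.2×10⁻⁴ × 790 = 0.010428 m
B Layer 3: 1.3×10⁻⁴ × 0.38 × 1100 = 0.05434 m
B total: 0.105248 m
Ratio: 0.32900 / 0.105248 ≈ 3.126

≈ 3.1×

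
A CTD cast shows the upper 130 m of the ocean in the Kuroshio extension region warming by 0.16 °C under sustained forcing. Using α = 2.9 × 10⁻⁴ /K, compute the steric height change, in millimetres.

Δh = αΔT·H = 2.9×10⁻⁴ × 0.16 × 130 = 0.006032 m

about 6.0 mm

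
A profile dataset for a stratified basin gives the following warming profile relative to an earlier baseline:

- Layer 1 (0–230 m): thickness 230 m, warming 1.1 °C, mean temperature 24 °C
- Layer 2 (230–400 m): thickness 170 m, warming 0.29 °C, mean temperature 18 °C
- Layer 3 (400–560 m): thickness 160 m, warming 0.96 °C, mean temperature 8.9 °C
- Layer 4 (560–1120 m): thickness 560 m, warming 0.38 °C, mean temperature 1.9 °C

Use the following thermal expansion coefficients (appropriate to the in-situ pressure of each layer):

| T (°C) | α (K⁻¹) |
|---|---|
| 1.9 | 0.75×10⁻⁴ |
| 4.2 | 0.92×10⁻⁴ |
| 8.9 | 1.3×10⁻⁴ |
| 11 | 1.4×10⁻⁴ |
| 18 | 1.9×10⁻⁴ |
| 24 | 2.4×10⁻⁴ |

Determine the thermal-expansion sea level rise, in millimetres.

Layer 1 at 24 °C → α = 2.4×10⁻⁴ K⁻¹
Layer 2 at 18 °C → α = 1.9×10⁻⁴ K⁻¹
Layer 3 at 8.9 °C → α = 1.3×10⁻⁴ K⁻¹
Layer 4 at 1.9 °C → α = 0.75×10⁻⁴ K⁻¹
Layer 1: 230 × 2.4×10⁻⁴ × 1.1 = 0.06072 m
Layer 2: 170 × 1.9×10⁻⁴ × 0.29 = 0.009367 m
Layer 3: 0.96 × 160 × 1.3×10⁻⁴ = 0.019968 m
0.38 × 560 × 0.75×10⁻⁴ = 0.01596 m
Δh = 0.06072 + 0.009367 + 0.019968 + 0.01596 = 0.106015 m

106 mm of thermosteric rise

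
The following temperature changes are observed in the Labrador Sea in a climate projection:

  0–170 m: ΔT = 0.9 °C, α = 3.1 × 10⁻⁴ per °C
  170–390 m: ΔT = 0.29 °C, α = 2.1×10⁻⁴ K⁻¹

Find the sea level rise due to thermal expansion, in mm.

170 × 0.9 × 3.1×10⁻⁴ = 0.04743 m
2.1×10⁻⁴ × 220 × 0.29 = 0.013398 m
Δh = 0.04743 + 0.013398 = 0.060828 m

about 60.8 mm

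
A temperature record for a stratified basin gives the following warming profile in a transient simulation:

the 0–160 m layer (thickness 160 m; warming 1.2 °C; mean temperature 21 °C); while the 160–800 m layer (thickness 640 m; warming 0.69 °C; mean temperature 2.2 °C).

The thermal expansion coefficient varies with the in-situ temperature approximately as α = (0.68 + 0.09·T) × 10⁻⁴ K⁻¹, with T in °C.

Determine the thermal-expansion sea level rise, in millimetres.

about 88 mm

Layer 1: α = (0.68 + 0.09×21)×10⁻⁴ = 2.57×10⁻⁴ K⁻¹
Layer 2: α = (0.68 + 0.09×2.2)×10⁻⁴ = 0.878×10⁻⁴ K⁻¹
Layer 1: 1.2 × 160 × 2.57×10⁻⁴ = 0.049344 m
160–800 m: 640 × 0.878×10⁻⁴ × 0.69 = 0.03877248 m
Δh = 0.049344 + 0.03877248 = 0.08811648 m ≈ 88 mm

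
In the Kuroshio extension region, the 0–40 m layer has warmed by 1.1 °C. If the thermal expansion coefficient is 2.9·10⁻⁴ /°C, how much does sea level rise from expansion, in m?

about 0.013 m

Δh = αΔT·H = 2.9×10⁻⁴ × 1.1 × 40 = 0.01276 m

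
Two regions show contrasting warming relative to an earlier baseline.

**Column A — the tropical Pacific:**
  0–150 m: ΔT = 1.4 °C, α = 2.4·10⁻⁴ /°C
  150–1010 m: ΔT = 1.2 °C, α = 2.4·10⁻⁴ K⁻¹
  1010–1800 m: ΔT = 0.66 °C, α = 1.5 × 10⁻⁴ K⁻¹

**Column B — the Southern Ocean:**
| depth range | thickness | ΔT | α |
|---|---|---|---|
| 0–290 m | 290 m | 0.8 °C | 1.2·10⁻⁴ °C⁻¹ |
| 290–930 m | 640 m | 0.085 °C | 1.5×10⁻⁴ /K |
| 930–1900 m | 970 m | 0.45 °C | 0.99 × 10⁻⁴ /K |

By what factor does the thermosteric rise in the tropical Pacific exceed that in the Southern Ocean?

A Layer 1: 1.4 × 2.4×10⁻⁴ × 150 = 0.05040 m
A 860 × 1.2 × 2.4×10⁻⁴ = 0.24768 m
A 1010–1800 m: 790 × 0.66 × 1.5×10⁻⁴ = 0.07821 m
A total: 0.37629 m
B 0.8 × 290 × 1.2×10⁻⁴ = 0.02784 m
B 290–930 m: 0.085 × 1.5×10⁻⁴ × 640 = 0.00816 m
B 0.45 × 0.99×10⁻⁴ × 970 = 0.0432135 m
B total: 0.0792135 m
Ratio: 0.37629 / 0.0792135 ≈ 4.750

a factor of 4.8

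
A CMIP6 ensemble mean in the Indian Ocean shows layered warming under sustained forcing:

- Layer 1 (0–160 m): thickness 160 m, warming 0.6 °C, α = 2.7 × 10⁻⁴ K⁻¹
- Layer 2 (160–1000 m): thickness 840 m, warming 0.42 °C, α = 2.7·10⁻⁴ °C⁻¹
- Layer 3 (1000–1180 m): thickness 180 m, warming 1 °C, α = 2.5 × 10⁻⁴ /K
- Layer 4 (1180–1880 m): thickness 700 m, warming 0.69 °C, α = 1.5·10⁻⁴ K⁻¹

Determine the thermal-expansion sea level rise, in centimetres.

Layer 1: 160 × 2.7×10⁻⁴ × 0.6 = 0.02592 m
Layer 2: 0.42 × 2.7×10⁻⁴ × 840 = 0.095256 m
Layer 3: 2.5×10⁻⁴ × 1 × 180 = 0.04500 m
1180–1880 m: 700 × 0.69 × 1.5×10⁻⁴ = 0.07245 m
Δh = 0.02592 + 0.095256 + 0.04500 + 0.07245 = 0.238626 m

about 23.9 cm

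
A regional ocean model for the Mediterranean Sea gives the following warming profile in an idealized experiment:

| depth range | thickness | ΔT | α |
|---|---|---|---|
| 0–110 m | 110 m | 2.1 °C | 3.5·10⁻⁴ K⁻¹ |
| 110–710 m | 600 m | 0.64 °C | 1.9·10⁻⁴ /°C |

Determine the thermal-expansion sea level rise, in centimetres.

0–110 m: 110 × 2.1 × 3.5×10⁻⁴ = 0.08085 m
0.64 × 600 × 1.9×10⁻⁴ = 0.07296 m
Δh = 0.08085 + 0.07296 = 0.15381 m ≈ 15.4 cm

Δh ≈ 15.4 cm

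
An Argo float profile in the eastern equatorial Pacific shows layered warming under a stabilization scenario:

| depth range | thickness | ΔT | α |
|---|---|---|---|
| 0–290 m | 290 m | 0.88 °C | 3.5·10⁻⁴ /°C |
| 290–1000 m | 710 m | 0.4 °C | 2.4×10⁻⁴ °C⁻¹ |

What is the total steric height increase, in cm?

Δh ≈ 16 cm

0–290 m: 290 × 0.88 × 3.5×10⁻⁴ = 0.08932 m
290–1000 m: 0.4 × 2.4×10⁻⁴ × 710 = 0.06816 m
Δh = 0.08932 + 0.06816 = 0.15748 m ≈ 16 cm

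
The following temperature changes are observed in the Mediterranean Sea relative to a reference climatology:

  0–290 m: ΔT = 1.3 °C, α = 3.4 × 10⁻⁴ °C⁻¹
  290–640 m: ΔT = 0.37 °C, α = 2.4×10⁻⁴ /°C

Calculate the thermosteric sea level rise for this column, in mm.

1.3 × 290 × 3.4×10⁻⁴ = 0.12818 m
0.37 × 2.4×10⁻⁴ × 350 = 0.03108 m
Δh = 0.12818 + 0.03108 = 0.15926 m ≈ 159 mm

159 mm of thermosteric rise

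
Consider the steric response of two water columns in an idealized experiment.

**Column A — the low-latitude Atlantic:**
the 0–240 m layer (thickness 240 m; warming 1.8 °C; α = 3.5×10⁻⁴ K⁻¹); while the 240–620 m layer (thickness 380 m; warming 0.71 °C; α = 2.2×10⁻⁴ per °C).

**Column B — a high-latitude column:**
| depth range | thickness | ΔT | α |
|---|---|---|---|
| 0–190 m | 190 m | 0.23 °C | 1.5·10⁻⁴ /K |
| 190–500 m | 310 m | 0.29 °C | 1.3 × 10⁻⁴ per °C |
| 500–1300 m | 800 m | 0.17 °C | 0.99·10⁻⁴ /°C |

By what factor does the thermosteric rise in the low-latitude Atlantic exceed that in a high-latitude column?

≈ 6.6×

A Layer 1: 240 × 3.5×10⁻⁴ × 1.8 = 0.15120 m
A 0.71 × 380 × 2.2×10⁻⁴ = 0.059356 m
A total: 0.210556 m
B 0.23 × 1.5×10⁻⁴ × 190 = 0.006555 m
B 1.3×10⁻⁴ × 310 × 0.29 = 0.011687 m
B 500–1300 m: 0.99×10⁻⁴ × 800 × 0.17 = 0.013464 m
B total: 0.031706 m
Ratio: 0.210556 / 0.031706 ≈ 6.641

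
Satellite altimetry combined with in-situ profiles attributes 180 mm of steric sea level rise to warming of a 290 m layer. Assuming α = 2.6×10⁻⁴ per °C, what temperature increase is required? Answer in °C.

ΔT = Δh/(αH) = 0.18 / (2.6×10⁻⁴ × 290) ≈ 2.387 °C

ΔT ≈ 2.39 °C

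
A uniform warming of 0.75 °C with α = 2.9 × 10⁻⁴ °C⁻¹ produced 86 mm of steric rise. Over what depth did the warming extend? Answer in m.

395 m

H = Δh/(αΔT) = 0.086 / (2.9×10⁻⁴ × 0.75) ≈ 395.4 m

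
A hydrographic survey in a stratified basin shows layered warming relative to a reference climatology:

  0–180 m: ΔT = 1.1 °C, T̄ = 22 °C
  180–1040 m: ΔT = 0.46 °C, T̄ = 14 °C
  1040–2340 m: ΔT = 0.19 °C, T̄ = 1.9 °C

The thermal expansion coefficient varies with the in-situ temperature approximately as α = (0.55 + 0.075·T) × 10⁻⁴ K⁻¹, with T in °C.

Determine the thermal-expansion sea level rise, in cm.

Δh ≈ 12.4 cm

Layer 1: α = (0.55 + 0.075×22)×10⁻⁴ = 2.2×10⁻⁴ K⁻¹
Layer 2: α = (0.55 + 0.075×14)×10⁻⁴ = 1.6×10⁻⁴ K⁻¹
Layer 3: α = (0.55 + 0.075×1.9)×10⁻⁴ = 0.6925×10⁻⁴ K⁻¹
Layer 1: 2.2×10⁻⁴ × 180 × 1.1 = 0.04356 m
0.46 × 860 × 1.6×10⁻⁴ = 0.063296 m
0.6925×10⁻⁴ × 0.19 × 1300 = 0.01710475 m
Δh = 0.04356 + 0.063296 + 0.01710475 = 0.12396075 m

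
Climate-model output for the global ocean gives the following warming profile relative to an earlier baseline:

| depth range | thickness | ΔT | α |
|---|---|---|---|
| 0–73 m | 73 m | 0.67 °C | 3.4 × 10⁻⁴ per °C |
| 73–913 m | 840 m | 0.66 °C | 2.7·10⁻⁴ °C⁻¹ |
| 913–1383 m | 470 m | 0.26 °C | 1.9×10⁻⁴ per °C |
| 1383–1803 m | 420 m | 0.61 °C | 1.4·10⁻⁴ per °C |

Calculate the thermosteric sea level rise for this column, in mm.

73 × 0.67 × 3.4×10⁻⁴ = 0.0166294 m
Layer 2: 0.66 × 840 × 2.7×10⁻⁴ = 0.149688 m
913–1383 m: 1.9×10⁻⁴ × 470 × 0.26 = 0.023218 m
1383–1803 m: 1.4×10⁻⁴ × 0.61 × 420 = 0.035868 m
Δh = 0.0166294 + 0.149688 + 0.023218 + 0.035868 = 0.2254034 m ≈ 230 mm

Δh = 230 mm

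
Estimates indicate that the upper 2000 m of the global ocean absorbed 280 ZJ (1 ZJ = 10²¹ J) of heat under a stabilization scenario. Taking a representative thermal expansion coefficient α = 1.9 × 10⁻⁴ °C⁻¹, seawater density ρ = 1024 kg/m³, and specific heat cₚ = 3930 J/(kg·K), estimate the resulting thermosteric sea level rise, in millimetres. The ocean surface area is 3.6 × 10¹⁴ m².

about 36.7 mm

Per unit area: Q = 280×10²¹ / (3.6×10¹⁴) ≈ 7.778×10⁸ J/m²
Δh = αQ/(ρcₚ) = 1.9×10⁻⁴ × 7.778×10⁸ / (1024 × 3930) ≈ 0.036722 m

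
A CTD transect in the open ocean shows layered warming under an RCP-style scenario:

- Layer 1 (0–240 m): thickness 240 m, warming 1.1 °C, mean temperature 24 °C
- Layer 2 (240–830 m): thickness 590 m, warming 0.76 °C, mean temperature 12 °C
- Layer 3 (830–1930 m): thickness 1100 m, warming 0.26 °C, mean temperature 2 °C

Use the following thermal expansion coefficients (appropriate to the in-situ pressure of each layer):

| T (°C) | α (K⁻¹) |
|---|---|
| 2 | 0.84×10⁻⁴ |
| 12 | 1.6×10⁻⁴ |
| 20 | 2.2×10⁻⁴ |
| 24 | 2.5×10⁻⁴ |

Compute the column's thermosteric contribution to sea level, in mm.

Layer 1 at 24 °C → α = 2.5×10⁻⁴ K⁻¹
Layer 2 at 12 °C → α = 1.6×10⁻⁴ K⁻¹
Layer 3 at 2 °C → α = 0.84×10⁻⁴ K⁻¹
240 × 1.1 × 2.5×10⁻⁴ = 0.06600 m
590 × 0.76 × 1.6×10⁻⁴ = 0.071744 m
Layer 3: 0.26 × 0.84×10⁻⁴ × 1100 = 0.024024 m
Δh = 0.06600 + 0.071744 + 0.024024 = 0.161768 m ≈ 162 mm

162 mm of thermosteric rise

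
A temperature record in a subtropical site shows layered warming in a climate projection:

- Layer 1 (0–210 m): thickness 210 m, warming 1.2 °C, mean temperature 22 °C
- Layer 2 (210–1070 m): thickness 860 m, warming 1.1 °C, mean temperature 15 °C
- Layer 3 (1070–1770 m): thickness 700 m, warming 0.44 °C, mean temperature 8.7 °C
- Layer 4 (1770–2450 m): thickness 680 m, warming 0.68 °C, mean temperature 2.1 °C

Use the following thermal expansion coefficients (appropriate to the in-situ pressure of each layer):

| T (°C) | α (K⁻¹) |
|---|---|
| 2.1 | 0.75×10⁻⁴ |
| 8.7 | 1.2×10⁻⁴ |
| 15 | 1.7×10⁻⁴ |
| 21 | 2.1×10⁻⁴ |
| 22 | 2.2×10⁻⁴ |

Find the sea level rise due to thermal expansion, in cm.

Layer 1 at 22 °C → α = 2.2×10⁻⁴ K⁻¹
Layer 2 at 15 °C → α = 1.7×10⁻⁴ K⁻¹
Layer 3 at 8.7 °C → α = 1.2×10⁻⁴ K⁻¹
Layer 4 at 2.1 °C → α = 0.75×10⁻⁴ K⁻¹
210 × 1.2 × 2.2×10⁻⁴ = 0.05544 m
210–1070 m: 860 × 1.1 × 1.7×10⁻⁴ = 0.16082 m
Layer 3: 700 × 1.2×10⁻⁴ × 0.44 = 0.03696 m
Layer 4: 680 × 0.75×10⁻⁴ × 0.68 = 0.03468 m
Δh = 0.05544 + 0.16082 + 0.03696 + 0.03468 = 0.28790 m ≈ 29 cm

Δh = 29 cm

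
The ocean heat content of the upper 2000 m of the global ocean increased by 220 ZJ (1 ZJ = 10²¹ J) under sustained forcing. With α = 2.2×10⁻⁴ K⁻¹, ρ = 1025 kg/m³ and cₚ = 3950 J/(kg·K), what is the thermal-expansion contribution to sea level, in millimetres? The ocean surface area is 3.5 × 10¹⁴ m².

34.2 mm

Per unit area: Q = 220×10²¹ / (3.5×10¹⁴) ≈ 6.286×10⁸ J/m²
Δh = αQ/(ρcₚ) = 2.2×10⁻⁴ × 6.286×10⁸ / (1025 × 3950) ≈ 0.034157 m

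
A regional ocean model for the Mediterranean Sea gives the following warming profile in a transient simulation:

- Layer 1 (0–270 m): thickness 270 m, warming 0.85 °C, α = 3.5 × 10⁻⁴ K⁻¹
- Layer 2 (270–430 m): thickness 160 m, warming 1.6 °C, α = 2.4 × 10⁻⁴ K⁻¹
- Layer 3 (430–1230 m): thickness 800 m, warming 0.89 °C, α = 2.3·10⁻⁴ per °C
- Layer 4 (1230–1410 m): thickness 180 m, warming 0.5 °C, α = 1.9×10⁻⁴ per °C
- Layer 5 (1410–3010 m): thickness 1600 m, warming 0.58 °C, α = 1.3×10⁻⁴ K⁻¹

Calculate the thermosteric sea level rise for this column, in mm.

270 × 3.5×10⁻⁴ × 0.85 = 0.080325 m
270–430 m: 1.6 × 2.4×10⁻⁴ × 160 = 0.06144 m
430–1230 m: 2.3×10⁻⁴ × 800 × 0.89 = 0.16376 m
1.9×10⁻⁴ × 180 × 0.5 = 0.01710 m
1.3×10⁻⁴ × 1600 × 0.58 = 0.12064 m
Δh = 0.080325 + 0.06144 + 0.16376 + 0.01710 + 0.12064 = 0.443265 m

Δh ≈ 440 mm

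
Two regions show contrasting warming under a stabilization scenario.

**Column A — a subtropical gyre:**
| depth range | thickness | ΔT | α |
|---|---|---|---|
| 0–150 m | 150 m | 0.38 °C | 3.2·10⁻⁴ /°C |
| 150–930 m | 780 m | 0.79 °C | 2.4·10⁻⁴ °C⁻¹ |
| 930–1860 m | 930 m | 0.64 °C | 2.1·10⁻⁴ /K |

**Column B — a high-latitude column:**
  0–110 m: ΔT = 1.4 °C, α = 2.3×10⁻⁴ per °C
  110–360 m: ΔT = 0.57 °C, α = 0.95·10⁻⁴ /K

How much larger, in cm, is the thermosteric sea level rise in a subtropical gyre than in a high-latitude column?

24 cm larger

A 0–150 m: 0.38 × 150 × 3.2×10⁻⁴ = 0.01824 m
A 780 × 0.79 × 2.4×10⁻⁴ = 0.147888 m
A 0.64 × 2.1×10⁻⁴ × 930 = 0.124992 m
A total: 0.29112 m
B 0–110 m: 1.4 × 110 × 2.3×10⁻⁴ = 0.03542 m
B 110–360 m: 0.57 × 250 × 0.95×10⁻⁴ = 0.0135375 m
B total: 0.0489575 m
Difference: 0.29112 − 0.0489575 = 0.2421625 m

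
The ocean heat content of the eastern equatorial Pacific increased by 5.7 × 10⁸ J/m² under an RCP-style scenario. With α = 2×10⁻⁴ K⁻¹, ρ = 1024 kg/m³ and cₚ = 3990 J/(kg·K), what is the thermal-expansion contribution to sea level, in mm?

Δh = αQ/(ρcₚ) = 2×10⁻⁴ × 5.7×10⁸ / (1024 × 3990) ≈ 0.027902 m

27.9 mm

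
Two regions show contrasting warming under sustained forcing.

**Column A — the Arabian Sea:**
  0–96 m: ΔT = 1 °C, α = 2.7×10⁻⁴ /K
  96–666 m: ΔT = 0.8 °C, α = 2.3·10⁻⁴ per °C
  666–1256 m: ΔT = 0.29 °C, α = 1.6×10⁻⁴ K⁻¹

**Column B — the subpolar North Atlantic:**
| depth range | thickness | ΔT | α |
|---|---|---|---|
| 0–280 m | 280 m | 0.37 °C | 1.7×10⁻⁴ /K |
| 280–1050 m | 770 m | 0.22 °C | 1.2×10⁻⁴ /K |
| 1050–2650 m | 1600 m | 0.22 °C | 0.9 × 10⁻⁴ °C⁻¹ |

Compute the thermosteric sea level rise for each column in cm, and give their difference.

A Layer 1: 1 × 96 × 2.7×10⁻⁴ = 0.02592 m
A 96–666 m: 2.3×10⁻⁴ × 0.8 × 570 = 0.10488 m
A 0.29 × 1.6×10⁻⁴ × 590 = 0.027376 m
A total: 0.158176 m
B 0–280 m: 280 × 1.7×10⁻⁴ × 0.37 = 0.017612 m
B 280–1050 m: 1.2×10⁻⁴ × 0.22 × 770 = 0.020328 m
B 1600 × 0.9×10⁻⁴ × 0.22 = 0.03168 m
B total: 0.06962 m
Difference: 0.158176 − 0.06962 = 0.088556 m

Δh_A ≈ 15.8 cm, Δh_B ≈ 6.96 cm; difference ≈ 8.86 cm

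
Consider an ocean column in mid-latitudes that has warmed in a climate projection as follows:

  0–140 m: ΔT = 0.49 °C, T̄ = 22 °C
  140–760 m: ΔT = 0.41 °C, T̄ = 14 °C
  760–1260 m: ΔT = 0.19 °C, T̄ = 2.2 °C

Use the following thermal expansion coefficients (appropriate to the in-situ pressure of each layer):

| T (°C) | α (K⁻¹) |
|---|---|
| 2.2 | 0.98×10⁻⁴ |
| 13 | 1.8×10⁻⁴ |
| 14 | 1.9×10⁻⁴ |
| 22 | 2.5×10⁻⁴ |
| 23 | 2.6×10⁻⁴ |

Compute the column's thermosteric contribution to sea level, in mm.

Layer 1 at 22 °C → α = 2.5×10⁻⁴ K⁻¹
Layer 2 at 14 °C → α = 1.9×10⁻⁴ K⁻¹
Layer 3 at 2.2 °C → α = 0.98×10⁻⁴ K⁻¹
0–140 m: 2.5×10⁻⁴ × 0.49 × 140 = 0.01715 m
Layer 2: 1.9×10⁻⁴ × 620 × 0.41 = 0.048298 m
760–1260 m: 0.98×10⁻⁴ × 500 × 0.19 = 0.00931 m
Δh = 0.01715 + 0.048298 + 0.00931 = 0.074758 m

74.8 mm of thermosteric rise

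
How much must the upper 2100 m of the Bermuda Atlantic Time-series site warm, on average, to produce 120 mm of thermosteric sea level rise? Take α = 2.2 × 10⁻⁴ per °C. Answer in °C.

ΔT = Δh/(αH) = 0.12 / (2.2×10⁻⁴ × 2100) ≈ 0.2597 °C

ΔT ≈ 0.260 °C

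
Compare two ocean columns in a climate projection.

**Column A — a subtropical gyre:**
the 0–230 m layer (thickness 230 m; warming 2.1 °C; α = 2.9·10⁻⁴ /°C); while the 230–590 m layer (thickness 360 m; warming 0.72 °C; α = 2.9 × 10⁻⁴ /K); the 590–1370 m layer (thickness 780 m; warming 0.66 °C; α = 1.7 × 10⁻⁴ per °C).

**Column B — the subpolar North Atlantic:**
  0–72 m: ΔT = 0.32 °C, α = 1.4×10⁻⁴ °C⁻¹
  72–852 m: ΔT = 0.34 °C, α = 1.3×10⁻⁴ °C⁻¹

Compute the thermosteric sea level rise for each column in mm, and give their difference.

Δh_A ≈ 303 mm, Δh_B ≈ 37.7 mm; difference ≈ 265 mm

A Layer 1: 2.9×10⁻⁴ × 2.1 × 230 = 0.14007 m
A 230–590 m: 0.72 × 2.9×10⁻⁴ × 360 = 0.075168 m
A 590–1370 m: 1.7×10⁻⁴ × 0.66 × 780 = 0.087516 m
A total: 0.302754 m
B 0–72 m: 1.4×10⁻⁴ × 0.32 × 72 = 0.0032256 m
B 72–852 m: 0.34 × 1.3×10⁻⁴ × 780 = 0.034476 m
B total: 0.0377016 m
Difference: 0.302754 − 0.0377016 = 0.2650524 m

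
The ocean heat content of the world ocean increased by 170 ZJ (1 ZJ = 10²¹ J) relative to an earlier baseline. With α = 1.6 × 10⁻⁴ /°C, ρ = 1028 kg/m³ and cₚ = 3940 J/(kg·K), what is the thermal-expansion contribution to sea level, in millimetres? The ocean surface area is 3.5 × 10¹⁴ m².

Δh ≈ 19.2 mm

Per unit area: Q = 170×10²¹ / (3.5×10¹⁴) ≈ 4.857×10⁸ J/m²
Δh = αQ/(ρcₚ) = 1.6×10⁻⁴ × 4.857×10⁸ / (1028 × 3940) ≈ 0.019187 m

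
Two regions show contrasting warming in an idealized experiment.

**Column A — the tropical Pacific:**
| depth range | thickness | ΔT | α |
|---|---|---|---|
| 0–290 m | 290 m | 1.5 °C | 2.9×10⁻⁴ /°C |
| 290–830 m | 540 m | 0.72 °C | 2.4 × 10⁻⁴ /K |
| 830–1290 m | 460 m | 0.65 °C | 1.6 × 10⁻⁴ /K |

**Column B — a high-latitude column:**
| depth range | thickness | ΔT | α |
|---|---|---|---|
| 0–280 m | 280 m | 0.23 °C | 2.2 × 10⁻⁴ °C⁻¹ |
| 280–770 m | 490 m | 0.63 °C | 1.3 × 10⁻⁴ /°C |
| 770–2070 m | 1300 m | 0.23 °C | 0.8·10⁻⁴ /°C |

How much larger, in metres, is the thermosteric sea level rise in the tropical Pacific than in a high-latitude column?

0.19 m larger

A Layer 1: 1.5 × 290 × 2.9×10⁻⁴ = 0.12615 m
A 290–830 m: 540 × 2.4×10⁻⁴ × 0.72 = 0.093312 m
A 460 × 0.65 × 1.6×10⁻⁴ = 0.04784 m
A total: 0.267302 m
B Layer 1: 2.2×10⁻⁴ × 280 × 0.23 = 0.014168 m
B 280–770 m: 1.3×10⁻⁴ × 490 × 0.63 = 0.040131 m
B Layer 3: 0.23 × 0.8×10⁻⁴ × 1300 = 0.02392 m
B total: 0.078219 m
Difference: 0.267302 − 0.078219 = 0.189083 m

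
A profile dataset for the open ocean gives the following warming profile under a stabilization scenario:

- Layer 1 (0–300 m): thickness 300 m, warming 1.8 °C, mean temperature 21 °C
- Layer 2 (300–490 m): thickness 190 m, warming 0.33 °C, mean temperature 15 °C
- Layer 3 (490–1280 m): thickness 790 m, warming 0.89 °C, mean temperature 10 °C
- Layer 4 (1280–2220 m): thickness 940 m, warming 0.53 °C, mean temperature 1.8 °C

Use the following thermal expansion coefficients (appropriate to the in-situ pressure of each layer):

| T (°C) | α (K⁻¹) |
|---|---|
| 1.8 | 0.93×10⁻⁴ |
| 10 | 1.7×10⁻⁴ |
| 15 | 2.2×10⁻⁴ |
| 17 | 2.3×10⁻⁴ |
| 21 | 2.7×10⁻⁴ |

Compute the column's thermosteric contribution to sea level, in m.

Δh = 0.33 m

Layer 1 at 21 °C → α = 2.7×10⁻⁴ K⁻¹
Layer 2 at 15 °C → α = 2.2×10⁻⁴ K⁻¹
Layer 3 at 10 °C → α = 1.7×10⁻⁴ K⁻¹
Layer 4 at 1.8 °C → α = 0.93×10⁻⁴ K⁻¹
Layer 1: 1.8 × 300 × 2.7×10⁻⁴ = 0.14580 m
300–490 m: 2.2×10⁻⁴ × 190 × 0.33 = 0.013794 m
Layer 3: 790 × 0.89 × 1.7×10⁻⁴ = 0.119527 m
0.53 × 940 × 0.93×10⁻⁴ = 0.0463326 m
Δh = 0.14580 + 0.013794 + 0.119527 + 0.0463326 = 0.3254536 m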